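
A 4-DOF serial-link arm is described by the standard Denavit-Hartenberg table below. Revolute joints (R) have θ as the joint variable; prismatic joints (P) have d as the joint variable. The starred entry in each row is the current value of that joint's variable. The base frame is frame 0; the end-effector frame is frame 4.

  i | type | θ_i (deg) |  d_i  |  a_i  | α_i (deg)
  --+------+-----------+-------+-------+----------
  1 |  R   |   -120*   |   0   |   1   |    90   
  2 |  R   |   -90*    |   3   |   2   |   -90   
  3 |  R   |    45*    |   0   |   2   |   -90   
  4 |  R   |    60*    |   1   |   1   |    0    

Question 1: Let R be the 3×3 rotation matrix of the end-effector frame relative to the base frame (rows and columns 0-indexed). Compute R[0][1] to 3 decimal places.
-0.280

End-effector y-axis (col 1 of R) = (-0.2803,0.7392,0.6124)
R[0][1] = -0.2803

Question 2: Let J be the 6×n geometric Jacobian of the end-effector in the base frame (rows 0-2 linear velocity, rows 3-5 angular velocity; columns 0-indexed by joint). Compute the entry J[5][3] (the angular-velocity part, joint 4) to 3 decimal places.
axis z_3 = (0.6124,-0.3536,0.7071); lever o_n−o_3 = (1.3516,0.2197,0.3536)
cross product → J_v[:, 3] = (-0.2803,0.7392,0.6124)
J_ω[:, 3] = z_3
entry J[5][3] = 0.7071

0.707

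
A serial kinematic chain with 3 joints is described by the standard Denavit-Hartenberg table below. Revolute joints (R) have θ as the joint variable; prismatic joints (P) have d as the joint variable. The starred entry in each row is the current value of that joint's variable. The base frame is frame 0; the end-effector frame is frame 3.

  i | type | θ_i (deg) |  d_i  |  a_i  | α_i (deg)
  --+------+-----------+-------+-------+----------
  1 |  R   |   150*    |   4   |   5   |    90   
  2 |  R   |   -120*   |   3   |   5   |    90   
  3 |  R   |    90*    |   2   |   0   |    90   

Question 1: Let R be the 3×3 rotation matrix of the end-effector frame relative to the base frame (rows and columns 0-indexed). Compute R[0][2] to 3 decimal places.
0.433

End-effector z-axis (col 2 of R) = (0.4330,-0.2500,-0.8660)
R[0][2] = 0.4330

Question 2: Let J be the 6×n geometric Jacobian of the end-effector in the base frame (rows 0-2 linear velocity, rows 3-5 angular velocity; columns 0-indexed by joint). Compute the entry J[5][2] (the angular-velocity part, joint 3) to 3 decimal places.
0.500

axis z_2 = (0.7500,-0.4330,0.5000); lever o_n−o_2 = (1.5000,-0.8660,1.0000)
cross product → J_v[:, 2] = (0.0000,0.0000,-0.0000)
J_ω[:, 2] = z_2
entry J[5][2] = 0.5000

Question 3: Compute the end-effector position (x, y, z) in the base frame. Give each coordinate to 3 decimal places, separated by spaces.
0.835 2.982 0.670

after link 1: o_1 = (-4.3301, 2.5000, 4.0000)
after link 2: o_2 = (-0.6651, 3.8481, -0.3301)
after link 3: o_3 = (0.8349, 2.9821, 0.6699)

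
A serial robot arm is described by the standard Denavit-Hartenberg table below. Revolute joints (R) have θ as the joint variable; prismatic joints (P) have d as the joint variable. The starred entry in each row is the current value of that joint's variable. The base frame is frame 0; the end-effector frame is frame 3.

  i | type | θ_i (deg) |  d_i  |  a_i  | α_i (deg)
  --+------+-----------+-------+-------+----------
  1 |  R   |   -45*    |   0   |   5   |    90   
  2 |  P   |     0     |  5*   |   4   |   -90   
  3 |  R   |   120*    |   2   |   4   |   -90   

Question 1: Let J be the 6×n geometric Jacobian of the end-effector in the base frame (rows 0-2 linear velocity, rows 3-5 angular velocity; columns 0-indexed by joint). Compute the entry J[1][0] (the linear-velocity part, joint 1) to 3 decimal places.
axis z_0 = ẑ; lever o_n−o_0 = (3.8637,-6.0358,2.0000)
cross product → J_v[:, 0] = (6.0358,3.8637,-0.0000)
J_ω[:, 0] = z_0
entry J[1][0] = 3.8637

3.864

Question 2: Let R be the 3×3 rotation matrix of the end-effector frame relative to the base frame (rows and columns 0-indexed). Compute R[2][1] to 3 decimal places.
-1.000

End-effector y-axis (col 1 of R) = (-0.0000,0.0000,-1.0000)
R[2][1] = -1.0000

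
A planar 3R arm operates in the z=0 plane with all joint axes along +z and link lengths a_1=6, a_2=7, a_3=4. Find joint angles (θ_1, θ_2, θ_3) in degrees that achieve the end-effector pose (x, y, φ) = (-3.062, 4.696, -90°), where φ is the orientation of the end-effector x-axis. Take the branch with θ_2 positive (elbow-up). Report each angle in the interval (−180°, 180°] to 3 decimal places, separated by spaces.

wrist centre = target − a_3·(cos φ, sin φ) = (-3.0620, 8.6960)
cos θ_2 = (84.9963−6²−7²)/(2·6·7) = -0.0000; θ_2 = 90.0026° (elbow-up)
β = atan2(8.6960,-3.0620) = 109.3980°; ψ = atan2(7.0000,5.9997) = 49.4002°
θ_1 = β − ψ = 59.9978°
θ_3 = φ − θ_1 − θ_2 = 119.9996° (wrapped to (-180°,180°])

59.998 90.003 120.000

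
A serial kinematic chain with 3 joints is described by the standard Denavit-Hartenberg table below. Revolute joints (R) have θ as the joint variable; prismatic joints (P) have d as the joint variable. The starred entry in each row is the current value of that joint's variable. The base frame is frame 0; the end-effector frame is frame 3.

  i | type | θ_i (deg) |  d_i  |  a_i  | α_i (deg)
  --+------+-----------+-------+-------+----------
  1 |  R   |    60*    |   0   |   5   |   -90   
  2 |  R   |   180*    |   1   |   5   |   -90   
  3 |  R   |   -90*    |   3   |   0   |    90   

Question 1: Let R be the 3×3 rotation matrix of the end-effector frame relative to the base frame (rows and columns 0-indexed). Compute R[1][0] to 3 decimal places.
End-effector x-axis (col 0 of R) = (-0.8660,0.5000,-0.0000)
R[1][0] = 0.5000

0.500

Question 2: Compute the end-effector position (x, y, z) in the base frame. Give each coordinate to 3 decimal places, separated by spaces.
after link 1: o_1 = (2.5000, 4.3301, 0.0000)
after link 2: o_2 = (-0.8660, 0.5000, -0.0000)
after link 3: o_3 = (-0.8660, 0.5000, 3.0000)

-0.866 0.500 3.000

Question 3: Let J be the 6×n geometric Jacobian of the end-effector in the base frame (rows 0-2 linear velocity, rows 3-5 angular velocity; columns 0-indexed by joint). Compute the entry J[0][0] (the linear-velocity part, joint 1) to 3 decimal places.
axis z_0 = ẑ; lever o_n−o_0 = (-0.8660,0.5000,3.0000)
cross product → J_v[:, 0] = (-0.5000,-0.8660,0.0000)
J_ω[:, 0] = z_0
entry J[0][0] = -0.5000

-0.500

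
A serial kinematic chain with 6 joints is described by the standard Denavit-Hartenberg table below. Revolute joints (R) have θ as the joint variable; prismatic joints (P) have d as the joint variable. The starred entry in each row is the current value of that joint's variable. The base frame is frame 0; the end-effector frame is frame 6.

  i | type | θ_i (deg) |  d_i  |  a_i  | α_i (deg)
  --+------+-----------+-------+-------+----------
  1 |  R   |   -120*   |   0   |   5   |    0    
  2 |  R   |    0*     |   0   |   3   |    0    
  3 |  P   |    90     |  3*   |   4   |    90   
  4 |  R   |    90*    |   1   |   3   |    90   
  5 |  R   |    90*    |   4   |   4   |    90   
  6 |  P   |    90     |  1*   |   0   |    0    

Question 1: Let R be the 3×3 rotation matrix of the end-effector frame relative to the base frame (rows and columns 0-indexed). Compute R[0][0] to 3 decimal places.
0.866

End-effector x-axis (col 0 of R) = (0.8660,-0.5000,-0.0000)
R[0][0] = 0.8660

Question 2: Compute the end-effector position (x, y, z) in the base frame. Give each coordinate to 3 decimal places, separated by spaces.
after link 1: o_1 = (-2.5000, -4.3301, 0.0000)
after link 2: o_2 = (-4.0000, -6.9282, 0.0000)
after link 3: o_3 = (-0.5359, -8.9282, 3.0000)
after link 4: o_4 = (-1.0359, -9.7942, 6.0000)
after link 5: o_5 = (0.4282, -15.2583, 6.0000)
after link 6: o_6 = (0.4282, -15.2583, 7.0000)

0.428 -15.258 7.000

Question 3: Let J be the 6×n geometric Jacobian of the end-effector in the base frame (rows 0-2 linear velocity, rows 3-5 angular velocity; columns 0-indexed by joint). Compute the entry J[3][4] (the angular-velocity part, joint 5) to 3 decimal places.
axis z_4 = (0.8660,-0.5000,-0.0000); lever o_n−o_4 = (1.4641,-5.4641,1.0000)
cross product → J_v[:, 4] = (-0.5000,-0.8660,-4.0000)
J_ω[:, 4] = z_4
entry J[3][4] = 0.8660

0.866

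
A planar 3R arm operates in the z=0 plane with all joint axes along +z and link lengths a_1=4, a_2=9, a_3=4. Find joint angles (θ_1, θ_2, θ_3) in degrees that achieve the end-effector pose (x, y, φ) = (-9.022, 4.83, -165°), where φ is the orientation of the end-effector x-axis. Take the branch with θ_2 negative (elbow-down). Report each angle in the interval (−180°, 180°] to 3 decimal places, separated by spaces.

wrist centre = target − a_3·(cos φ, sin φ) = (-5.1583, 5.8653)
cos θ_2 = (61.0095−4²−9²)/(2·4·9) = -0.4999; θ_2 = -119.9913° (elbow-down)
β = atan2(5.8653,-5.1583) = 131.3305°; ψ = atan2(-7.7949,-0.4988) = -93.6615°
θ_1 = β − ψ = 224.9919°
θ_3 = φ − θ_1 − θ_2 = 89.9993° (wrapped to (-180°,180°])

-135.008 -119.991 89.999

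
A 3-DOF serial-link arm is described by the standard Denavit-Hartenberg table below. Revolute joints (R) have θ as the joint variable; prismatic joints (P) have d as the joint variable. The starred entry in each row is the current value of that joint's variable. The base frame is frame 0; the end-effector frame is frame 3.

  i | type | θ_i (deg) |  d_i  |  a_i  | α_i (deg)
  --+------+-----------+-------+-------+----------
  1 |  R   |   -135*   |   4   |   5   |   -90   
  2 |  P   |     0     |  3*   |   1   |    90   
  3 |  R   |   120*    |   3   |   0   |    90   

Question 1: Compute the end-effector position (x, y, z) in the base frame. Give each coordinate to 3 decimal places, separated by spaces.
after link 1: o_1 = (-3.5355, -3.5355, 4.0000)
after link 2: o_2 = (-2.1213, -6.3640, 4.0000)
after link 3: o_3 = (-2.1213, -6.3640, 7.0000)

-2.121 -6.364 7.000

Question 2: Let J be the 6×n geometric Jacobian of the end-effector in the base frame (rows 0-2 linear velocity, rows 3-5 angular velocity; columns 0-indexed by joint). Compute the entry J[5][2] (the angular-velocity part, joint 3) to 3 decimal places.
axis z_2 = (0.0000,0.0000,1.0000); lever o_n−o_2 = (0.0000,0.0000,3.0000)
cross product → J_v[:, 2] = (0.0000,0.0000,0.0000)
J_ω[:, 2] = z_2
entry J[5][2] = 1.0000

1.000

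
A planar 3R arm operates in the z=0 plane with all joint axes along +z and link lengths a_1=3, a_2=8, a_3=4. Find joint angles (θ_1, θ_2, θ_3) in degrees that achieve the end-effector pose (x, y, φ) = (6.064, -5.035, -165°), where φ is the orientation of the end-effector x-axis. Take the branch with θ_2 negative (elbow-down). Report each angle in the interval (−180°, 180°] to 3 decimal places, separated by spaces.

0.022 -30.029 -134.993

wrist centre = target − a_3·(cos φ, sin φ) = (9.9277, -3.9997)
cos θ_2 = (114.5571−3²−8²)/(2·3·8) = 0.8658; θ_2 = -30.0290° (elbow-down)
β = atan2(-3.9997,9.9277) = -21.9438°; ψ = atan2(-4.0035,9.9262) = -21.9656°
θ_1 = β − ψ = 0.0218°
θ_3 = φ − θ_1 − θ_2 = -134.9928° (wrapped to (-180°,180°])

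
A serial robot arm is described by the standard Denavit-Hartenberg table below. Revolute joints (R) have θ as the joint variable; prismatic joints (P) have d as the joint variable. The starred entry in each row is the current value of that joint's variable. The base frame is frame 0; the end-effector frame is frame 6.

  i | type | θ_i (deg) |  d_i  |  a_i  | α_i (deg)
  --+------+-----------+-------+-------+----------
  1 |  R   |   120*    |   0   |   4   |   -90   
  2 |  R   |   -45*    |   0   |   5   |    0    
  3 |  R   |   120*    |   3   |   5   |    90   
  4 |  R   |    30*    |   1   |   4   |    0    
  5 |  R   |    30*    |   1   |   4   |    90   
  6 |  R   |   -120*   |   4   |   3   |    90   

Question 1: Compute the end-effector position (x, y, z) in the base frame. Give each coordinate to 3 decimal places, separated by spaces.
after link 1: o_1 = (-2.0000, 3.4641, 0.0000)
after link 2: o_2 = (-3.7678, 6.5260, 3.5355)
after link 3: o_3 = (-7.0129, 6.1467, -1.2941)
after link 4: o_4 = (-9.6762, 6.7597, -4.3813)
after link 5: o_5 = (-13.4180, 6.3124, -6.0544)
after link 6: o_6 = (-9.6574, 6.3969, -9.3484)

-9.657 6.397 -9.348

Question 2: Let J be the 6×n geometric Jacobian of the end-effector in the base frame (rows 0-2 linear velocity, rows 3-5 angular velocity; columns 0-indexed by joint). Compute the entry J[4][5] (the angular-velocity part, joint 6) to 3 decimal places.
0.444

axis z_5 = (0.3209,0.4441,-0.8365); lever o_n−o_5 = (3.7606,0.0845,-3.2941)
cross product → J_v[:, 5] = (-1.3922,-2.0886,-1.6430)
J_ω[:, 5] = z_5
entry J[4][5] = 0.4441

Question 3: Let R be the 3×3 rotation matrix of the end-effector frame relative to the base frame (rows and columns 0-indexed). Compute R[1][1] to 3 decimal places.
End-effector y-axis (col 1 of R) = (0.3209,0.4441,-0.8365)
R[1][1] = 0.4441

0.444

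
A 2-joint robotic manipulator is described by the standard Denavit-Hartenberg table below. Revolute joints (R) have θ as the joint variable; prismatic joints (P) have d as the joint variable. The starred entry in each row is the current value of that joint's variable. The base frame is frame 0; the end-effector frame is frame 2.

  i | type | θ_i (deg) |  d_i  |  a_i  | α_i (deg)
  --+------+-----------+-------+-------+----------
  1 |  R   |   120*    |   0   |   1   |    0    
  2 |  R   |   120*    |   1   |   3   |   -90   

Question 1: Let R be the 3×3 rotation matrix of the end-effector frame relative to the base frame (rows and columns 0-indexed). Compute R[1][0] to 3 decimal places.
-0.866

End-effector x-axis (col 0 of R) = (-0.5000,-0.8660,0.0000)
R[1][0] = -0.8660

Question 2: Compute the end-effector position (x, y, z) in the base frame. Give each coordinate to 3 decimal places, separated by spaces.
after link 1: o_1 = (-0.5000, 0.8660, 0.0000)
after link 2: o_2 = (-2.0000, -1.7321, 1.0000)

-2.000 -1.732 1.000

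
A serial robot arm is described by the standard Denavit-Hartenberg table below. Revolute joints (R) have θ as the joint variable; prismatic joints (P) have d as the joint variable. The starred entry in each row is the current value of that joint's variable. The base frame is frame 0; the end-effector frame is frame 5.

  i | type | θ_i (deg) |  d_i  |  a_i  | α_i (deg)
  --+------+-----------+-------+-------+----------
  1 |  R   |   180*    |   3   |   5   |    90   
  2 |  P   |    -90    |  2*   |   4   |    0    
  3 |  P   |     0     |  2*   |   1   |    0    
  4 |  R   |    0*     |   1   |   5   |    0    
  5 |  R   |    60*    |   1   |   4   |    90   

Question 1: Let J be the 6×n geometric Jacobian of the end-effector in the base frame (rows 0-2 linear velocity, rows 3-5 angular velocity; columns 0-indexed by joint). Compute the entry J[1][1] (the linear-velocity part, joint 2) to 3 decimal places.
1.000

prismatic axis z_1 = (0.0000,1.0000,0.0000)
J_v[:, 1] = z_1; J_ω[:, 1] = (0,0,0)
entry J[1][1] = 1.0000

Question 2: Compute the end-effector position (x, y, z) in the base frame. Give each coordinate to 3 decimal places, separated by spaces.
after link 1: o_1 = (-5.0000, 0.0000, 3.0000)
after link 2: o_2 = (-5.0000, 2.0000, -1.0000)
after link 3: o_3 = (-5.0000, 4.0000, -2.0000)
after link 4: o_4 = (-5.0000, 5.0000, -7.0000)
after link 5: o_5 = (-8.4641, 6.0000, -9.0000)

-8.464 6.000 -9.000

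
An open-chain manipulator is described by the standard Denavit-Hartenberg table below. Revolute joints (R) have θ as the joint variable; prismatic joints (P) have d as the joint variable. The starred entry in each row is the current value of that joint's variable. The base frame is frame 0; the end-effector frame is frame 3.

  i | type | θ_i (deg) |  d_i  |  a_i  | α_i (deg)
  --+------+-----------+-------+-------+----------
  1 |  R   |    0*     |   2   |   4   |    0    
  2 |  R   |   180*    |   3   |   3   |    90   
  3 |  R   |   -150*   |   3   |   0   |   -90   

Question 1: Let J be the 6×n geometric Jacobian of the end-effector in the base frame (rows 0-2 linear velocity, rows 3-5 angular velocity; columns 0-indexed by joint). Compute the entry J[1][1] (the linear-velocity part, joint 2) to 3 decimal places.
axis z_1 = (0.0000,0.0000,1.0000); lever o_n−o_1 = (-3.0000,3.0000,3.0000)
cross product → J_v[:, 1] = (-3.0000,-3.0000,0.0000)
J_ω[:, 1] = z_1
entry J[1][1] = -3.0000

-3.000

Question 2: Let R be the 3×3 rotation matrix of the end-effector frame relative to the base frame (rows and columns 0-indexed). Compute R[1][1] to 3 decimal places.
End-effector y-axis (col 1 of R) = (-0.0000,-1.0000,-0.0000)
R[1][1] = -1.0000

-1.000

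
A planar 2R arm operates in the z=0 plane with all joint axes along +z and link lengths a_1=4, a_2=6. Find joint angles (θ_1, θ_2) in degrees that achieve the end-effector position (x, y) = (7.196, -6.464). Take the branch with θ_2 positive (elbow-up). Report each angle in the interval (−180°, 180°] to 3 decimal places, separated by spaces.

-60.005 30.008

cos θ_2 = (93.5657−4²−6²)/(2·4·6) = 0.8660; θ_2 = 30.0084° (elbow-up)
β = atan2(-6.4640,7.1960) = -41.9326°; ψ = atan2(3.0008,9.1957) = 18.0726°
θ_1 = β − ψ = -60.0052°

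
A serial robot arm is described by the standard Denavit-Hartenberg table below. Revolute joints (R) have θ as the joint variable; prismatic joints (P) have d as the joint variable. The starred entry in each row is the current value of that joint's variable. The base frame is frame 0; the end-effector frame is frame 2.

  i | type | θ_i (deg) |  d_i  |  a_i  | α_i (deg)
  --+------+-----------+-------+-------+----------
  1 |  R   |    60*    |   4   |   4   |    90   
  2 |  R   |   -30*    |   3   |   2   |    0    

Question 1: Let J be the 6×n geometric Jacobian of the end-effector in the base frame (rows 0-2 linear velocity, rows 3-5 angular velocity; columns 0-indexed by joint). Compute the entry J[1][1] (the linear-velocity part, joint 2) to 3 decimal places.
0.866

axis z_1 = (0.8660,-0.5000,0.0000); lever o_n−o_1 = (3.4641,-0.0000,-1.0000)
cross product → J_v[:, 1] = (0.5000,0.8660,1.7321)
J_ω[:, 1] = z_1
entry J[1][1] = 0.8660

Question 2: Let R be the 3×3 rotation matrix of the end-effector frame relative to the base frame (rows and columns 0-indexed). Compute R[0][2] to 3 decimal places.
0.866

End-effector z-axis (col 2 of R) = (0.8660,-0.5000,0.0000)
R[0][2] = 0.8660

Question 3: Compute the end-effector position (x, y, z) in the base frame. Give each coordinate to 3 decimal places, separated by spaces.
after link 1: o_1 = (2.0000, 3.4641, 4.0000)
after link 2: o_2 = (5.4641, 3.4641, 3.0000)

5.464 3.464 3.000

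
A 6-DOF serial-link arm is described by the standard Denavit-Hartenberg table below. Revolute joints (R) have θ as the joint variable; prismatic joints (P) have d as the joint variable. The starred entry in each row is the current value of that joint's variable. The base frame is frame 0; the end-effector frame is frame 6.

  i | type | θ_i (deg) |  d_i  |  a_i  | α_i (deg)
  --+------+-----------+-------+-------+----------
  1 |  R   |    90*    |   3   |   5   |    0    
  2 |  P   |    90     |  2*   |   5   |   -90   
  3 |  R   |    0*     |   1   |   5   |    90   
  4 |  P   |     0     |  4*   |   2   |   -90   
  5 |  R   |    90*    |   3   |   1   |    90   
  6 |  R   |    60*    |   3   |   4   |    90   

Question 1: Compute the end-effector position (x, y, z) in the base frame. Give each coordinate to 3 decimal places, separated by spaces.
-15.000 -2.464 6.000

after link 1: o_1 = (0.0000, 5.0000, 3.0000)
after link 2: o_2 = (-5.0000, 5.0000, 5.0000)
after link 3: o_3 = (-10.0000, 4.0000, 5.0000)
after link 4: o_4 = (-12.0000, 4.0000, 9.0000)
after link 5: o_5 = (-12.0000, 1.0000, 8.0000)
after link 6: o_6 = (-15.0000, -2.4641, 6.0000)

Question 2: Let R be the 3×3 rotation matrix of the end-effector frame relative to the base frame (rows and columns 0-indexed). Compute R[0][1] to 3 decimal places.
-1.000

End-effector y-axis (col 1 of R) = (-1.0000,0.0000,0.0000)
R[0][1] = -1.0000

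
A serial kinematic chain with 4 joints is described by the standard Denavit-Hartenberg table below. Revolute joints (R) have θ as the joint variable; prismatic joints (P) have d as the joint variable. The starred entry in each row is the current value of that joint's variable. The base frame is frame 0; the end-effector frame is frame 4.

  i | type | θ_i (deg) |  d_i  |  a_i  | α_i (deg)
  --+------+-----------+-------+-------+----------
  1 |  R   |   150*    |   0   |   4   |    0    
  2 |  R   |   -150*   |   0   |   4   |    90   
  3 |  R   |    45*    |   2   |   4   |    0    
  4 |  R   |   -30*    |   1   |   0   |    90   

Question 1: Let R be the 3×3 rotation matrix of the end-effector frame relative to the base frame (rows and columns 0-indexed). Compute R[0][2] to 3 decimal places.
End-effector z-axis (col 2 of R) = (0.2588,-0.0000,-0.9659)
R[0][2] = 0.2588

0.259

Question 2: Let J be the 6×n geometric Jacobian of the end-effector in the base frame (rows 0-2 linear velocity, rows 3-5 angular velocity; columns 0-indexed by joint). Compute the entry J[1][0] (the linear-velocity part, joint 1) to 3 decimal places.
3.364

axis z_0 = ẑ; lever o_n−o_0 = (3.3643,-1.0000,2.8284)
cross product → J_v[:, 0] = (1.0000,3.3643,-0.0000)
J_ω[:, 0] = z_0
entry J[1][0] = 3.3643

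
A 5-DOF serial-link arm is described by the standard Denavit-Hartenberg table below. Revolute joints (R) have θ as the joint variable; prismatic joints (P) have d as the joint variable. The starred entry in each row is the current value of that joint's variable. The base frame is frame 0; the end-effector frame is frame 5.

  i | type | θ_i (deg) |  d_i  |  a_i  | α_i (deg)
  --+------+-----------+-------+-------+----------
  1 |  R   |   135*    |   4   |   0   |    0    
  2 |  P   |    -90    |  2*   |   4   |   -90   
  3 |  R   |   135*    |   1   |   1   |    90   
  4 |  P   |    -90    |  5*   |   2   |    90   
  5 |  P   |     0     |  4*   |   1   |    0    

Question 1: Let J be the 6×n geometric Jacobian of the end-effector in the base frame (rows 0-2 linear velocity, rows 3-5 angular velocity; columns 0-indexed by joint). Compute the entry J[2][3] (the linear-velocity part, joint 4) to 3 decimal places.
prismatic axis z_3 = (0.5000,0.5000,-0.7071)
J_v[:, 3] = z_3; J_ω[:, 3] = (0,0,0)
entry J[2][3] = -0.7071

-0.707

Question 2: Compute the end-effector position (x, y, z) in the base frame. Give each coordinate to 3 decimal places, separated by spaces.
8.243 5.414 4.586

after link 1: o_1 = (0.0000, 0.0000, 4.0000)
after link 2: o_2 = (2.8284, 2.8284, 6.0000)
after link 3: o_3 = (1.6213, 3.0355, 5.2929)
after link 4: o_4 = (5.5355, 4.1213, 1.7574)
after link 5: o_5 = (8.2426, 5.4142, 4.5858)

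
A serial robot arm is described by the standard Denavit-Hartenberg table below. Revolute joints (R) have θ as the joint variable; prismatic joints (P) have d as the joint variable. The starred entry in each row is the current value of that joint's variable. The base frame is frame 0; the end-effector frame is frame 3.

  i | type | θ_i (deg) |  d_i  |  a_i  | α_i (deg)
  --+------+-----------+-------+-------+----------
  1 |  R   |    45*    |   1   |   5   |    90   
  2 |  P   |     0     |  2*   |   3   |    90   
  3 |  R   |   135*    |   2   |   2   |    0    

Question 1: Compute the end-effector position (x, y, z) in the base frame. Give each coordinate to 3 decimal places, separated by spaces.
7.071 2.243 -1.000

after link 1: o_1 = (3.5355, 3.5355, 1.0000)
after link 2: o_2 = (7.0711, 4.2426, 1.0000)
after link 3: o_3 = (7.0711, 2.2426, -1.0000)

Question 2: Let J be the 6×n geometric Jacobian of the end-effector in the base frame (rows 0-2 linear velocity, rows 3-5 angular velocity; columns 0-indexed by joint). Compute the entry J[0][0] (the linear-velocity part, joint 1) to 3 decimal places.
-2.243

axis z_0 = ẑ; lever o_n−o_0 = (7.0711,2.2426,-1.0000)
cross product → J_v[:, 0] = (-2.2426,7.0711,0.0000)
J_ω[:, 0] = z_0
entry J[0][0] = -2.2426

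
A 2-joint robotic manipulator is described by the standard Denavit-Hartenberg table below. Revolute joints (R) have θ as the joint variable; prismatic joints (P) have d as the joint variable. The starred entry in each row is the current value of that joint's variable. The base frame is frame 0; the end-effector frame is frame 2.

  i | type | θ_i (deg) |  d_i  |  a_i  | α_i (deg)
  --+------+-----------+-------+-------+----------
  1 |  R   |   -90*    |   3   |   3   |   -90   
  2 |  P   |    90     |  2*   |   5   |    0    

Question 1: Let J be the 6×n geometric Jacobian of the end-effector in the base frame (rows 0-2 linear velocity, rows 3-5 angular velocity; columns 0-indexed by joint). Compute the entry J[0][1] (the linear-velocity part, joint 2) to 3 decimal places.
1.000

prismatic axis z_1 = (1.0000,0.0000,0.0000)
J_v[:, 1] = z_1; J_ω[:, 1] = (0,0,0)
entry J[0][1] = 1.0000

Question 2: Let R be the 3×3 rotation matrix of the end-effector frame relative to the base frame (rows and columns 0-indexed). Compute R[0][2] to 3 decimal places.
End-effector z-axis (col 2 of R) = (1.0000,0.0000,0.0000)
R[0][2] = 1.0000

1.000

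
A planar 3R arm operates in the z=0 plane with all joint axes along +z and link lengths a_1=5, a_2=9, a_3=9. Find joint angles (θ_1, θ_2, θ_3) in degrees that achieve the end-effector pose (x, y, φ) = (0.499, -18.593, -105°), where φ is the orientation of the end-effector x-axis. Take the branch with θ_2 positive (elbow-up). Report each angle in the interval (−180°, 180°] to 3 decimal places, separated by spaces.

wrist centre = target − a_3·(cos φ, sin φ) = (2.8284, -9.8997)
cos θ_2 = (106.0031−5²−9²)/(2·5·9) = 0.0000; θ_2 = 89.9980° (elbow-up)
β = atan2(-9.8997,2.8284) = -74.0552°; ψ = atan2(9.0000,5.0003) = 60.9439°
θ_1 = β − ψ = -134.9991°
θ_3 = φ − θ_1 − θ_2 = -59.9990° (wrapped to (-180°,180°])

-134.999 89.998 -59.999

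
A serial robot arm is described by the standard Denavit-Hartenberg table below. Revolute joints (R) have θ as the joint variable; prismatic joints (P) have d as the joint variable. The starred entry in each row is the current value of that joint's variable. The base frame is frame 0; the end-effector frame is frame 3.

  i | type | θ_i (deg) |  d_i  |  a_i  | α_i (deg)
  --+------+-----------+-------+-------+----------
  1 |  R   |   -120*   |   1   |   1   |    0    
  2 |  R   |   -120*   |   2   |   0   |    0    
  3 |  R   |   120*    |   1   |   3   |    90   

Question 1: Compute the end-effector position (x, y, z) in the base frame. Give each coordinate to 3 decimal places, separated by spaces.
after link 1: o_1 = (-0.5000, -0.8660, 1.0000)
after link 2: o_2 = (-0.5000, -0.8660, 3.0000)
after link 3: o_3 = (-2.0000, -3.4641, 4.0000)

-2.000 -3.464 4.000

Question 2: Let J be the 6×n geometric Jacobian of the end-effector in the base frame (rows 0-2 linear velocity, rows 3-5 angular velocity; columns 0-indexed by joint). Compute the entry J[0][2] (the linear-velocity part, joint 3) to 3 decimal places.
axis z_2 = (0.0000,0.0000,1.0000); lever o_n−o_2 = (-1.5000,-2.5981,1.0000)
cross product → J_v[:, 2] = (2.5981,-1.5000,0.0000)
J_ω[:, 2] = z_2
entry J[0][2] = 2.5981

2.598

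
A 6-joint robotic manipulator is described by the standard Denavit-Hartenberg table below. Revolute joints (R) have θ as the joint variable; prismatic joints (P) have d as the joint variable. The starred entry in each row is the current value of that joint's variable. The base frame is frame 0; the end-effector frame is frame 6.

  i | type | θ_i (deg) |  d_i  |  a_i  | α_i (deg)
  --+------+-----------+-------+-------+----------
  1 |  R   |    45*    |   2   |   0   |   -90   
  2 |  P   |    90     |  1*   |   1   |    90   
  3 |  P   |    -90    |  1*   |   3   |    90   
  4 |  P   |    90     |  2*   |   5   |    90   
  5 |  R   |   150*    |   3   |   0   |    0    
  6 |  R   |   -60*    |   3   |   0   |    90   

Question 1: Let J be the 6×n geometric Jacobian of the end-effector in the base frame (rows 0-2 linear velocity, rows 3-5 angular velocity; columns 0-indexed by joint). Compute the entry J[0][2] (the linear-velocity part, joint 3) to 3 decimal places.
prismatic axis z_2 = (0.7071,0.7071,0.0000)
J_v[:, 2] = z_2; J_ω[:, 2] = (0,0,0)
entry J[0][2] = 0.7071

0.707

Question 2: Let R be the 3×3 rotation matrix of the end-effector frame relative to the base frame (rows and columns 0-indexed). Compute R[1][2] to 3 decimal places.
End-effector z-axis (col 2 of R) = (0.7071,0.7071,0.0000)
R[1][2] = 0.7071

0.707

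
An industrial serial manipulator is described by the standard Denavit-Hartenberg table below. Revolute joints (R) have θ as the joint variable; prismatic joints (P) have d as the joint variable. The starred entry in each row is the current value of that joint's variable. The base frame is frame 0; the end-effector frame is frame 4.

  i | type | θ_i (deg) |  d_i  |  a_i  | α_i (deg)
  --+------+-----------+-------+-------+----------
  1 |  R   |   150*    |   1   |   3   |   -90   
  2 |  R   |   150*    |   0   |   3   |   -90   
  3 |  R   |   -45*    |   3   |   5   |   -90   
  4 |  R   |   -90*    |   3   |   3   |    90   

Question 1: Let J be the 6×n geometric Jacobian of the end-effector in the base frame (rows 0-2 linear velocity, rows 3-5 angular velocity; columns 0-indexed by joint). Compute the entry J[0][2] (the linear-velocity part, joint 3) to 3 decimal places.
axis z_2 = (0.4330,-0.2500,0.8660); lever o_n−o_2 = (6.1336,-5.1742,2.3677)
cross product → J_v[:, 2] = (3.8891,4.2866,-0.7071)
J_ω[:, 2] = z_2
entry J[0][2] = 3.8891

3.889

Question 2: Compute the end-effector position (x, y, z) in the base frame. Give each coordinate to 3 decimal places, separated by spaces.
5.786 -4.973 1.868

after link 1: o_1 = (-2.5981, 1.5000, 1.0000)
after link 2: o_2 = (-0.3481, 0.2010, -0.5000)
after link 3: o_3 = (1.8348, -5.1418, 0.3303)
after link 4: o_4 = (5.7855, -4.9733, 1.8677)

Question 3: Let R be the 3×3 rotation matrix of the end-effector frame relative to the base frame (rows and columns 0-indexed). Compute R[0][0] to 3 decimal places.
End-effector x-axis (col 0 of R) = (0.4330,-0.2500,0.8660)
R[0][0] = 0.4330

0.433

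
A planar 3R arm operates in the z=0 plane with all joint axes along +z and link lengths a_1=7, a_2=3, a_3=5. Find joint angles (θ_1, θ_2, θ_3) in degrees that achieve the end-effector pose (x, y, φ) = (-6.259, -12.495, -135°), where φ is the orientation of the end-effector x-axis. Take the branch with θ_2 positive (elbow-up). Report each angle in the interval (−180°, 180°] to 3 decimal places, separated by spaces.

wrist centre = target − a_3·(cos φ, sin φ) = (-2.7235, -8.9595)
cos θ_2 = (87.6893−7²−3²)/(2·7·3) = 0.7069; θ_2 = 45.0177° (elbow-up)
β = atan2(-8.9595,-2.7235) = -106.9080°; ψ = atan2(2.1220,9.1207) = 13.0972°
θ_1 = β − ψ = -120.0052°
θ_3 = φ − θ_1 − θ_2 = -60.0125° (wrapped to (-180°,180°])

-120.005 45.018 -60.012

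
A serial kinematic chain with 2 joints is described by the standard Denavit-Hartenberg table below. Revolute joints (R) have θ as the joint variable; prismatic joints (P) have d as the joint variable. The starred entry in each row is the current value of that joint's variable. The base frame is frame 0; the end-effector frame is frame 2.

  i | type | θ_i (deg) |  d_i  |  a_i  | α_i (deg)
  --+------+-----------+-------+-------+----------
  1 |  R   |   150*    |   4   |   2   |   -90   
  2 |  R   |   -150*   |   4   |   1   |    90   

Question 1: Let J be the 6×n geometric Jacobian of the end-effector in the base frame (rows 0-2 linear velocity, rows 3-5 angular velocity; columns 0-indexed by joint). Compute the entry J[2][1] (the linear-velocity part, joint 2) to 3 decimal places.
axis z_1 = (-0.5000,-0.8660,0.0000); lever o_n−o_1 = (-1.2500,-3.8971,0.5000)
cross product → J_v[:, 1] = (-0.4330,0.2500,0.8660)
J_ω[:, 1] = z_1
entry J[2][1] = 0.8660

0.866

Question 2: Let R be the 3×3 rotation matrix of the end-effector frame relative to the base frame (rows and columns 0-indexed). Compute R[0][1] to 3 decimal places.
End-effector y-axis (col 1 of R) = (-0.5000,-0.8660,0.0000)
R[0][1] = -0.5000

-0.500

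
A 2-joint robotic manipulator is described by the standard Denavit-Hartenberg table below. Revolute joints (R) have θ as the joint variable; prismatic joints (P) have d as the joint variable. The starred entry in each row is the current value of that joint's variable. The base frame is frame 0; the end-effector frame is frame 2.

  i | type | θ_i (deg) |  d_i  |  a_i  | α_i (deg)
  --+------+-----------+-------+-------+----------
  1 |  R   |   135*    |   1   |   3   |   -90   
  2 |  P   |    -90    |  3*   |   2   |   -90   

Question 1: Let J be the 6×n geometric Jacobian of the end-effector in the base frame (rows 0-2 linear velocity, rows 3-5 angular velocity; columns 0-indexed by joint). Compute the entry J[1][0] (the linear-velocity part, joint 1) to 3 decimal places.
-4.243

axis z_0 = ẑ; lever o_n−o_0 = (-4.2426,0.0000,3.0000)
cross product → J_v[:, 0] = (-0.0000,-4.2426,0.0000)
J_ω[:, 0] = z_0
entry J[1][0] = -4.2426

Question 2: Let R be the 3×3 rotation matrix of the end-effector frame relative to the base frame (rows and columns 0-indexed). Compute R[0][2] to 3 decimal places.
End-effector z-axis (col 2 of R) = (-0.7071,0.7071,-0.0000)
R[0][2] = -0.7071

-0.707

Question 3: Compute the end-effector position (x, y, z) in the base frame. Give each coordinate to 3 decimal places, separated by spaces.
-4.243 0.000 3.000

after link 1: o_1 = (-2.1213, 2.1213, 1.0000)
after link 2: o_2 = (-4.2426, 0.0000, 3.0000)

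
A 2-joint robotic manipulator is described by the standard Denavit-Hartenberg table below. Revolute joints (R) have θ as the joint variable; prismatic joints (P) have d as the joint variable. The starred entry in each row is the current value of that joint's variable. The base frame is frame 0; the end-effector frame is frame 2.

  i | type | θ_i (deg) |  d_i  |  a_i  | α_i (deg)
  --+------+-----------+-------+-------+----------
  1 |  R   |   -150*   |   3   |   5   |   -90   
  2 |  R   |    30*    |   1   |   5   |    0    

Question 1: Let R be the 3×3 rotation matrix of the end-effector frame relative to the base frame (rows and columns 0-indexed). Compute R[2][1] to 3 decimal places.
-0.866

End-effector y-axis (col 1 of R) = (0.4330,0.2500,-0.8660)
R[2][1] = -0.8660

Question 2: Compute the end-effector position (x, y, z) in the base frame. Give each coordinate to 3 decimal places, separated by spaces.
-7.580 -5.531 0.500

after link 1: o_1 = (-4.3301, -2.5000, 3.0000)
after link 2: o_2 = (-7.5801, -5.5311, 0.5000)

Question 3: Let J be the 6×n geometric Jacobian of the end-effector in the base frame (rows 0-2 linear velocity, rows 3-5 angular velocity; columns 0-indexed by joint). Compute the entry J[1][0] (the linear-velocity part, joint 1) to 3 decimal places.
axis z_0 = ẑ; lever o_n−o_0 = (-7.5801,-5.5311,0.5000)
cross product → J_v[:, 0] = (5.5311,-7.5801,0.0000)
J_ω[:, 0] = z_0
entry J[1][0] = -7.5801

-7.580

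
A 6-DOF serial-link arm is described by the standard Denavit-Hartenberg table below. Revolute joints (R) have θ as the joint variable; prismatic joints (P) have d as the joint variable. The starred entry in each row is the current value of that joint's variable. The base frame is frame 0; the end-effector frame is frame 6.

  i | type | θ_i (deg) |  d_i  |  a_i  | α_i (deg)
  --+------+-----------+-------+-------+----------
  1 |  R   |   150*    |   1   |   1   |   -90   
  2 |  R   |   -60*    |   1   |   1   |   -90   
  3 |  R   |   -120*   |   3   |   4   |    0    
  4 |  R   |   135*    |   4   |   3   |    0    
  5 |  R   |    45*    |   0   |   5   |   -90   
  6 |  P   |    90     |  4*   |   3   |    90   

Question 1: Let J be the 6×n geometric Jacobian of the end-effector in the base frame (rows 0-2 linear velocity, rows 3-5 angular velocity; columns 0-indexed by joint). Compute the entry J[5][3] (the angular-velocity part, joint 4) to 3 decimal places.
axis z_3 = (-0.7500,0.4330,-0.5000); lever o_n−o_3 = (1.9660,7.0709,1.1746)
cross product → J_v[:, 3] = (4.0441,-0.1020,-6.1545)
J_ω[:, 3] = z_3
entry J[5][3] = -0.5000

-0.500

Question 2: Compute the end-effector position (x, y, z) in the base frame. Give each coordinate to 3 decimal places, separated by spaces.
after link 1: o_1 = (-0.8660, 0.5000, 1.0000)
after link 2: o_2 = (-1.7990, -0.1160, 1.8660)
after link 3: o_3 = (-4.9151, -2.3170, -1.3660)
after link 4: o_4 = (-8.7816, 0.8119, -0.8565)
after link 5: o_5 = (-7.6991, 5.1869, 1.3086)
after link 6: o_6 = (-2.9491, 4.7539, -0.1914)

-2.949 4.754 -0.191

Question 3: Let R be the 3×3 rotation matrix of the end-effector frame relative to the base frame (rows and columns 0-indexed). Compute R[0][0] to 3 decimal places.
End-effector x-axis (col 0 of R) = (0.7500,-0.4330,0.5000)
R[0][0] = 0.7500

0.750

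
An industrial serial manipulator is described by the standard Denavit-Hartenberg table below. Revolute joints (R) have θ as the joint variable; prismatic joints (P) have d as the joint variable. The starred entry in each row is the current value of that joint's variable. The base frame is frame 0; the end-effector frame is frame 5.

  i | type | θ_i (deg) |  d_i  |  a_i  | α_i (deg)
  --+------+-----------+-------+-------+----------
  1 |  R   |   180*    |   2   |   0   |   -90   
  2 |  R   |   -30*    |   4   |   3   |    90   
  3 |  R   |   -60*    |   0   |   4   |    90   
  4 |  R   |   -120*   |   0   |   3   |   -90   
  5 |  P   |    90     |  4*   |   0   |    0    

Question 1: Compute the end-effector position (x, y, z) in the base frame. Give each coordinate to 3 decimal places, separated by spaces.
-7.480 1.165 1.009

after link 1: o_1 = (0.0000, 0.0000, 2.0000)
after link 2: o_2 = (-2.5981, -4.0000, 3.5000)
after link 3: o_3 = (-4.3301, -0.5359, 4.5000)
after link 4: o_4 = (-4.9796, -1.8349, 1.8750)
after link 5: o_5 = (-7.4796, 1.1651, 1.0090)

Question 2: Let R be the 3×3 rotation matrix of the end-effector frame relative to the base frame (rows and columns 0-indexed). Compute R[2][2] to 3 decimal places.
-0.217

End-effector z-axis (col 2 of R) = (-0.6250,0.7500,-0.2165)
R[2][2] = -0.2165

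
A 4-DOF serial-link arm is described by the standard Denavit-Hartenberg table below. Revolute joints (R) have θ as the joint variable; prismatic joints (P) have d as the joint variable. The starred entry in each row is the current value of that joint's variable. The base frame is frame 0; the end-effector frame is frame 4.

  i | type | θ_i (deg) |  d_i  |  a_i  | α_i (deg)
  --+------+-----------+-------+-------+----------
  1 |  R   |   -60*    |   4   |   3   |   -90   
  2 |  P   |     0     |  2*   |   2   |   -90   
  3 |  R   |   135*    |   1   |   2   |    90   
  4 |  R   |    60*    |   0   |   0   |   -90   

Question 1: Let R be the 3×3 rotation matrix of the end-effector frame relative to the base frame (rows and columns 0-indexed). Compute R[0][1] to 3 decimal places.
0.259

End-effector y-axis (col 1 of R) = (0.2588,0.9659,0.0000)
R[0][1] = 0.2588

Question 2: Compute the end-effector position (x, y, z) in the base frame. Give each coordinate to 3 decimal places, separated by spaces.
2.300 -2.812 3.000

after link 1: o_1 = (1.5000, -2.5981, 4.0000)
after link 2: o_2 = (4.2321, -3.3301, 4.0000)
after link 3: o_3 = (2.3002, -2.8125, 3.0000)
after link 4: o_4 = (2.3002, -2.8125, 3.0000)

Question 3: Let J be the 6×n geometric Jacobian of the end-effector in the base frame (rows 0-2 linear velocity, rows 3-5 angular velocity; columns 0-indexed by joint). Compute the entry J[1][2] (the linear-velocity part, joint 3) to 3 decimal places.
axis z_2 = (0.0000,0.0000,-1.0000); lever o_n−o_2 = (-1.9319,0.5176,-1.0000)
cross product → J_v[:, 2] = (0.5176,1.9319,0.0000)
J_ω[:, 2] = z_2
entry J[1][2] = 1.9319

1.932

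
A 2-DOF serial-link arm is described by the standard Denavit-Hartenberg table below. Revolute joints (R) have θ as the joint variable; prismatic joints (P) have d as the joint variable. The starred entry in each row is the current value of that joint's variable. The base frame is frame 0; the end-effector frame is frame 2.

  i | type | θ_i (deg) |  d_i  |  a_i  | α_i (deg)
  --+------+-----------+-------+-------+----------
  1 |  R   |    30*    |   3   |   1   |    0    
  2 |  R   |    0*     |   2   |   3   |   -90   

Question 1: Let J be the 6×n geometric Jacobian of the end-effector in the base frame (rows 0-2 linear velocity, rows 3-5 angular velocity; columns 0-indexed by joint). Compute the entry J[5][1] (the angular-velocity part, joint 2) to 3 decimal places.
axis z_1 = (0.0000,0.0000,1.0000); lever o_n−o_1 = (2.5981,1.5000,2.0000)
cross product → J_v[:, 1] = (-1.5000,2.5981,0.0000)
J_ω[:, 1] = z_1
entry J[5][1] = 1.0000

1.000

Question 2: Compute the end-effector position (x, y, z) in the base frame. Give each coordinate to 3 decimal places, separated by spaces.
3.464 2.000 5.000

after link 1: o_1 = (0.8660, 0.5000, 3.0000)
after link 2: o_2 = (3.4641, 2.0000, 5.0000)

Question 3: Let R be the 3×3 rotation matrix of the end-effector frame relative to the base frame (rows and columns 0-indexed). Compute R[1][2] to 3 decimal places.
0.866

End-effector z-axis (col 2 of R) = (-0.5000,0.8660,0.0000)
R[1][2] = 0.8660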